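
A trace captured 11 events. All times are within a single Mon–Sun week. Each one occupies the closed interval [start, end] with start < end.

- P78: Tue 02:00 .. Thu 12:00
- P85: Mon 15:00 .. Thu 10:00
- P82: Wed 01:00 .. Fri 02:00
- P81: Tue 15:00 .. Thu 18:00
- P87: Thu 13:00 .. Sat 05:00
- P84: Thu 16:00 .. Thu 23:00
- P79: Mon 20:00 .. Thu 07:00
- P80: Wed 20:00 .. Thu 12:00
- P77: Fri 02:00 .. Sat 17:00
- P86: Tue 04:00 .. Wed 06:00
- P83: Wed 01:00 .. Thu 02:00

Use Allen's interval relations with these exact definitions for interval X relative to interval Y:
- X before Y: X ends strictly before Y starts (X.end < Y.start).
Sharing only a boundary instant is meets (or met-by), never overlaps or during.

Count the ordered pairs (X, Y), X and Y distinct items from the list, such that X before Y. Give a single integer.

21

Checking all 110 ordered pairs for relation 'before'; matching pairs in alphabetical order:
(P78, P77): P78 before P77 ✓
(P78, P84): P78 before P84 ✓
(P78, P87): P78 before P87 ✓
(P79, P77): P79 before P77 ✓
(P79, P84): P79 before P84 ✓
(P79, P87): P79 before P87 ✓
(P80, P77): P80 before P77 ✓
(P80, P84): P80 before P84 ✓
(P80, P87): P80 before P87 ✓
(P81, P77): P81 before P77 ✓
(P83, P77): P83 before P77 ✓
(P83, P84): P83 before P84 ✓
(P83, P87): P83 before P87 ✓
(P84, P77): P84 before P77 ✓
(P85, P77): P85 before P77 ✓
(P85, P84): P85 before P84 ✓
(P85, P87): P85 before P87 ✓
(P86, P77): P86 before P77 ✓
(P86, P80): P86 before P80 ✓
(P86, P84): P86 before P84 ✓
(P86, P87): P86 before P87 ✓
Count: 21.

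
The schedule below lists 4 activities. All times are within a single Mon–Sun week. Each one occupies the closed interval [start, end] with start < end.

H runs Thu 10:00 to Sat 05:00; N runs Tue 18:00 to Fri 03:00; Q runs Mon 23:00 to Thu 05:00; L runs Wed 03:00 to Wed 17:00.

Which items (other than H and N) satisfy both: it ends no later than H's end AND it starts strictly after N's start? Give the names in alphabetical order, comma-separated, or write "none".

L

Conditions: its end is no later than H's end (X.end <= Sat 05:00) AND its start is strictly after N's start (X.start > Tue 18:00).
L: end Wed 17:00 <= Sat 05:00? ✓; start Wed 03:00 > Tue 18:00? ✓ → yes.
Q: end Thu 05:00 <= Sat 05:00? ✓; start Mon 23:00 > Tue 18:00? ✗ → no.
Result: L.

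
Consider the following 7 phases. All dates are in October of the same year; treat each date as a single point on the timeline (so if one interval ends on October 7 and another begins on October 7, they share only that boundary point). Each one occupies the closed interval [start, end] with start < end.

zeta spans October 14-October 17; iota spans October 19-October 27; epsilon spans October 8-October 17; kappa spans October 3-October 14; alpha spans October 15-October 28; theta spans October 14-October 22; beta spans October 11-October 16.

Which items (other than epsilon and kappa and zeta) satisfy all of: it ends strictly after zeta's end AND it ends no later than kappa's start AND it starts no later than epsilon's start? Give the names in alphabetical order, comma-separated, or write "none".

Conditions: its end is strictly after zeta's end (X.end > October 17) AND its end is no later than kappa's start (X.end <= October 3) AND its start is no later than epsilon's start (X.start <= October 8).
alpha: end October 28 > October 17? ✓; end October 28 <= October 3? ✗; start October 15 <= October 8? ✗ → no.
beta: end October 16 > October 17? ✗; end October 16 <= October 3? ✗; start October 11 <= October 8? ✗ → no.
iota: end October 27 > October 17? ✓; end October 27 <= October 3? ✗; start October 19 <= October 8? ✗ → no.
theta: end October 22 > October 17? ✓; end October 22 <= October 3? ✗; start October 14 <= October 8? ✗ → no.
Result: none.

none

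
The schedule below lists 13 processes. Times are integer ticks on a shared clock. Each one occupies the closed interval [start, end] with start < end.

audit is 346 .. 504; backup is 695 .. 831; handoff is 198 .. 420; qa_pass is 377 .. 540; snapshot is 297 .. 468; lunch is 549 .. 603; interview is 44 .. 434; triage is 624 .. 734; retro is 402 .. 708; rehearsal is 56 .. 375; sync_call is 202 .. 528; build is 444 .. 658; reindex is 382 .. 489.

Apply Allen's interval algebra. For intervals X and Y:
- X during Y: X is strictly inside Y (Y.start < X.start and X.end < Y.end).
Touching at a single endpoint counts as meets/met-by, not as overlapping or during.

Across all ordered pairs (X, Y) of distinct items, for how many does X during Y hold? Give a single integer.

Checking all 156 ordered pairs for relation 'during'; matching pairs in alphabetical order:
(audit, sync_call): audit during sync_call ✓
(build, retro): build during retro ✓
(handoff, interview): handoff during interview ✓
(lunch, build): lunch during build ✓
(lunch, retro): lunch during retro ✓
(rehearsal, interview): rehearsal during interview ✓
(reindex, audit): reindex during audit ✓
(reindex, qa_pass): reindex during qa_pass ✓
(reindex, sync_call): reindex during sync_call ✓
(snapshot, sync_call): snapshot during sync_call ✓
Count: 10.

10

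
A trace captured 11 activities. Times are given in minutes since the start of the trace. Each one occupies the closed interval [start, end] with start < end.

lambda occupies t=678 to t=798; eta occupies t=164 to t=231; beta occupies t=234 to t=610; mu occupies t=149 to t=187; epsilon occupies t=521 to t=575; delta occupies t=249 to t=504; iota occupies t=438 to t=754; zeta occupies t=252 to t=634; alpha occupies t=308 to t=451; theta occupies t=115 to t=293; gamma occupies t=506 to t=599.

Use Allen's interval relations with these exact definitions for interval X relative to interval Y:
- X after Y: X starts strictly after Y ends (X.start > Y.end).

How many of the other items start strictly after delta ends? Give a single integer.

Target delta = [t=249, t=504].
alpha [t=308, t=451] → during → no.
beta [t=234, t=610] → contains → no.
epsilon [t=521, t=575] → after → counts.
eta [t=164, t=231] → before → no.
gamma [t=506, t=599] → after → counts.
iota [t=438, t=754] → overlapped-by → no.
lambda [t=678, t=798] → after → counts.
mu [t=149, t=187] → before → no.
theta [t=115, t=293] → overlaps → no.
zeta [t=252, t=634] → overlapped-by → no.
Total: 3.

3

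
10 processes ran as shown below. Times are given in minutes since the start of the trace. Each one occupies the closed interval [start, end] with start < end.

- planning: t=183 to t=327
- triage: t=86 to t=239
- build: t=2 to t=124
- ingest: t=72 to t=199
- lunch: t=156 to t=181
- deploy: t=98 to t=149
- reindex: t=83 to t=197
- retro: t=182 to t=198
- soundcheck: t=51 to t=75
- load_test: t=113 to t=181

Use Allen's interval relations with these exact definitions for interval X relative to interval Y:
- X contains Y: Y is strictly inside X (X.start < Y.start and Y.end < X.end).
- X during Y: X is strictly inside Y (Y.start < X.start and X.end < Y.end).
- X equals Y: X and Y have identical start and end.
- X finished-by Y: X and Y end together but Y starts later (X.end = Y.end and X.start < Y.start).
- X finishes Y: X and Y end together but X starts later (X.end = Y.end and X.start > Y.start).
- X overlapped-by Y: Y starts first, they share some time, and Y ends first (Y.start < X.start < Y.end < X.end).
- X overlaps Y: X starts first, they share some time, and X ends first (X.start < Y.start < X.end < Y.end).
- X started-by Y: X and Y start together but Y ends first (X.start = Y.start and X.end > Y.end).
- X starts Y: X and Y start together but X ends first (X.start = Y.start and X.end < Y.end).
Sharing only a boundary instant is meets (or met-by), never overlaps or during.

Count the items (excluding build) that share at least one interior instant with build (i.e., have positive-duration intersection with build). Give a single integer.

Target build = [t=2, t=124].
deploy [t=98, t=149] → overlapped-by → counts.
ingest [t=72, t=199] → overlapped-by → counts.
load_test [t=113, t=181] → overlapped-by → counts.
lunch [t=156, t=181] → after → no.
planning [t=183, t=327] → after → no.
reindex [t=83, t=197] → overlapped-by → counts.
retro [t=182, t=198] → after → no.
soundcheck [t=51, t=75] → during → counts.
triage [t=86, t=239] → overlapped-by → counts.
Total: 6.

6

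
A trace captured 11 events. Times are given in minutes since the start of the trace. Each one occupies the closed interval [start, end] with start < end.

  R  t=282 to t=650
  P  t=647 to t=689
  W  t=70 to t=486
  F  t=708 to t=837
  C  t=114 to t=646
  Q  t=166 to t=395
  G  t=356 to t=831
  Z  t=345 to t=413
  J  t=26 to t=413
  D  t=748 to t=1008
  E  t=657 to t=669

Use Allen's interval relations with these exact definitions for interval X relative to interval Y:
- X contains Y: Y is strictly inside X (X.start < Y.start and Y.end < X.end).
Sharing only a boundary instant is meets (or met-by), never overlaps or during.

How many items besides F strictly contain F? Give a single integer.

Target F = [t=708, t=837].
C [t=114, t=646] → before → no.
D [t=748, t=1008] → overlapped-by → no.
E [t=657, t=669] → before → no.
G [t=356, t=831] → overlaps → no.
J [t=26, t=413] → before → no.
P [t=647, t=689] → before → no.
Q [t=166, t=395] → before → no.
R [t=282, t=650] → before → no.
W [t=70, t=486] → before → no.
Z [t=345, t=413] → before → no.
Total: 0.

0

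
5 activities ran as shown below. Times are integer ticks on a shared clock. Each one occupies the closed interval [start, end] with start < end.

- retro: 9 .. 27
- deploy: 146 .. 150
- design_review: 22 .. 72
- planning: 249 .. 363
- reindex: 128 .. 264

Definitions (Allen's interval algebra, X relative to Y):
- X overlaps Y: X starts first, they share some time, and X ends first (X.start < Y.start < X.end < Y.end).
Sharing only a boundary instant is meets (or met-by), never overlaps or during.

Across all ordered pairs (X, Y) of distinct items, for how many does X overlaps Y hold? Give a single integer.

Checking all 20 ordered pairs for relation 'overlaps'; matching pairs in alphabetical order:
(reindex, planning): reindex overlaps planning ✓
(retro, design_review): retro overlaps design_review ✓
Count: 2.

2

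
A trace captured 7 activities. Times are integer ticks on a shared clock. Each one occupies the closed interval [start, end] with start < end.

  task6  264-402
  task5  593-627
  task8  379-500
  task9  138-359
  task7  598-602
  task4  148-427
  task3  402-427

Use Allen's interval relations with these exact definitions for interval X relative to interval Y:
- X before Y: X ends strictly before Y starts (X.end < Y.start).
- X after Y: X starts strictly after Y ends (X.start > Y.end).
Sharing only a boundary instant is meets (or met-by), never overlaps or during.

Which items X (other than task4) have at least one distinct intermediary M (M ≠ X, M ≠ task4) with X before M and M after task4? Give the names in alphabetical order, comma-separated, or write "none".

task3, task6, task8, task9

Target task4 = [148, 427].
Intermediaries M with M after task4: task5, task7.
Via task5 — items with X before task5: task3, task6, task8, task9.
Via task7 — items with X before task7: task3, task6, task8, task9.
Union: task3, task6, task8, task9.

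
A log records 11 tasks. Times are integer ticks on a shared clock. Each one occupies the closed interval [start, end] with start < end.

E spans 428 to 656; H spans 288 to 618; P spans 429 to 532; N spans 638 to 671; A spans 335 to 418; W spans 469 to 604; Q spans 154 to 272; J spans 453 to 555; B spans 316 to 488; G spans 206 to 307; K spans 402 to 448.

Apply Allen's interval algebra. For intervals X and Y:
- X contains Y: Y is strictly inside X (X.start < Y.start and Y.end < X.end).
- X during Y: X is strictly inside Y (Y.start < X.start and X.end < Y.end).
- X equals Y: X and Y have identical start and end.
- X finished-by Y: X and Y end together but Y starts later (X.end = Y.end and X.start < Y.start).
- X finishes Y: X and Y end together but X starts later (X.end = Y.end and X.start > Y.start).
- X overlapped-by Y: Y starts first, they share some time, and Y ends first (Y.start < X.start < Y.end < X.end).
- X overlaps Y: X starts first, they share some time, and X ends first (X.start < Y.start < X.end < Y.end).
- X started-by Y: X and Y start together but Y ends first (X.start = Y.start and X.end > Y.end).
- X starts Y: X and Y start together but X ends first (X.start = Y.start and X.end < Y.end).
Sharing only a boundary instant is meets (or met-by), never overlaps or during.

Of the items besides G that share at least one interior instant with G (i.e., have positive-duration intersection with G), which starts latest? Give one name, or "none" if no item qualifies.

H

Target G = [206, 307].
A [335, 418] → after → excluded.
B [316, 488] → after → excluded.
E [428, 656] → after → excluded.
H [288, 618] → overlapped-by → candidate.
J [453, 555] → after → excluded.
K [402, 448] → after → excluded.
N [638, 671] → after → excluded.
P [429, 532] → after → excluded.
Q [154, 272] → overlaps → candidate.
W [469, 604] → after → excluded.
Among candidates, latest start is 288 → H.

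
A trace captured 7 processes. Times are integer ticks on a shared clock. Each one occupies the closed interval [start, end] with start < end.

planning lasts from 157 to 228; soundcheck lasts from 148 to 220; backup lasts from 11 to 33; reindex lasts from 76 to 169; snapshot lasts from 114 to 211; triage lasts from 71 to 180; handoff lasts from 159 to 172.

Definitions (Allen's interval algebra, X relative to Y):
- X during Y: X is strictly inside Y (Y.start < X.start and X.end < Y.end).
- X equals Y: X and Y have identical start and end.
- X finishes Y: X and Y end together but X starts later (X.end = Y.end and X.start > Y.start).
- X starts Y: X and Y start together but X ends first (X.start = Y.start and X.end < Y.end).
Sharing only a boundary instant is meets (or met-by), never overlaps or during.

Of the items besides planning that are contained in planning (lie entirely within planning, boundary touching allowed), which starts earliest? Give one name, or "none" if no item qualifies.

Target planning = [157, 228].
backup [11, 33] → before → excluded.
handoff [159, 172] → during → candidate.
reindex [76, 169] → overlaps → excluded.
snapshot [114, 211] → overlaps → excluded.
soundcheck [148, 220] → overlaps → excluded.
triage [71, 180] → overlaps → excluded.
Among candidates, earliest start is 159 → handoff.

handoff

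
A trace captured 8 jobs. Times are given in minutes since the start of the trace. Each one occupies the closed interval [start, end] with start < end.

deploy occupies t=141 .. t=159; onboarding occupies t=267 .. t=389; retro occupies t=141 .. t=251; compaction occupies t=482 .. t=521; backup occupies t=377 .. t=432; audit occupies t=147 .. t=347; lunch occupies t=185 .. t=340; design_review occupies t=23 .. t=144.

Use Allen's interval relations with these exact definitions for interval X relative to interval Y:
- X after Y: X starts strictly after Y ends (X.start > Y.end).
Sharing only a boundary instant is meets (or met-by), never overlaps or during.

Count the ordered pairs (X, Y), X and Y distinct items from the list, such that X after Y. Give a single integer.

18

Checking all 56 ordered pairs for relation 'after'; matching pairs in alphabetical order:
(audit, design_review): audit after design_review ✓
(backup, audit): backup after audit ✓
(backup, deploy): backup after deploy ✓
(backup, design_review): backup after design_review ✓
(backup, lunch): backup after lunch ✓
(backup, retro): backup after retro ✓
(compaction, audit): compaction after audit ✓
(compaction, backup): compaction after backup ✓
(compaction, deploy): compaction after deploy ✓
(compaction, design_review): compaction after design_review ✓
(compaction, lunch): compaction after lunch ✓
(compaction, onboarding): compaction after onboarding ✓
(compaction, retro): compaction after retro ✓
(lunch, deploy): lunch after deploy ✓
(lunch, design_review): lunch after design_review ✓
(onboarding, deploy): onboarding after deploy ✓
(onboarding, design_review): onboarding after design_review ✓
(onboarding, retro): onboarding after retro ✓
Count: 18.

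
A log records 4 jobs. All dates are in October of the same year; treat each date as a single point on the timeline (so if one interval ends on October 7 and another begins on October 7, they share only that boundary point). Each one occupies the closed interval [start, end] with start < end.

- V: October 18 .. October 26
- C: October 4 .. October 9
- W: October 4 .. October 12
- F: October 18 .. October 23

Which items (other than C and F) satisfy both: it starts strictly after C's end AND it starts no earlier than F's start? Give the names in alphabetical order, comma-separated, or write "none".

V

Conditions: its start is strictly after C's end (X.start > October 9) AND its start is no earlier than F's start (X.start >= October 18).
V: start October 18 > October 9? ✓; start October 18 >= October 18? ✓ → yes.
W: start October 4 > October 9? ✗; start October 4 >= October 18? ✗ → no.
Result: V.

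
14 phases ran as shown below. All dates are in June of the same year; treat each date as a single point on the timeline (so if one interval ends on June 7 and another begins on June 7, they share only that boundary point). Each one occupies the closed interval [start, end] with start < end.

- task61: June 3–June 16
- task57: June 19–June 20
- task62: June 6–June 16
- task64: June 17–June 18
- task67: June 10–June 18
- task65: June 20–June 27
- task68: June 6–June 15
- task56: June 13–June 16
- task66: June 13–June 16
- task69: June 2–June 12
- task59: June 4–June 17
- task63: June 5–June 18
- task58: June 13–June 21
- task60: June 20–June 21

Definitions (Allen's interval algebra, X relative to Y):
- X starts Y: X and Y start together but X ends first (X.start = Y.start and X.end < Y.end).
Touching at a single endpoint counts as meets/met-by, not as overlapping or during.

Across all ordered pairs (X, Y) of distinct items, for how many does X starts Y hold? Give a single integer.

4

Checking all 182 ordered pairs for relation 'starts'; matching pairs in alphabetical order:
(task56, task58): task56 starts task58 ✓
(task60, task65): task60 starts task65 ✓
(task66, task58): task66 starts task58 ✓
(task68, task62): task68 starts task62 ✓
Count: 4.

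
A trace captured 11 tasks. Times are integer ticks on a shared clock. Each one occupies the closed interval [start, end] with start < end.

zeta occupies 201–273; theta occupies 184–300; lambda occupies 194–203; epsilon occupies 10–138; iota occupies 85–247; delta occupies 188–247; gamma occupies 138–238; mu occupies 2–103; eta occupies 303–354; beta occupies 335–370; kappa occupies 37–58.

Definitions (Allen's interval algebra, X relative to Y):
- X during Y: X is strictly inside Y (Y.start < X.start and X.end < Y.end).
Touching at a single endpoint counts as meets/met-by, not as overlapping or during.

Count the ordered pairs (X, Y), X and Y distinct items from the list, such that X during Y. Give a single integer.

Checking all 110 ordered pairs for relation 'during'; matching pairs in alphabetical order:
(delta, theta): delta during theta ✓
(gamma, iota): gamma during iota ✓
(kappa, epsilon): kappa during epsilon ✓
(kappa, mu): kappa during mu ✓
(lambda, delta): lambda during delta ✓
(lambda, gamma): lambda during gamma ✓
(lambda, iota): lambda during iota ✓
(lambda, theta): lambda during theta ✓
(zeta, theta): zeta during theta ✓
Count: 9.

9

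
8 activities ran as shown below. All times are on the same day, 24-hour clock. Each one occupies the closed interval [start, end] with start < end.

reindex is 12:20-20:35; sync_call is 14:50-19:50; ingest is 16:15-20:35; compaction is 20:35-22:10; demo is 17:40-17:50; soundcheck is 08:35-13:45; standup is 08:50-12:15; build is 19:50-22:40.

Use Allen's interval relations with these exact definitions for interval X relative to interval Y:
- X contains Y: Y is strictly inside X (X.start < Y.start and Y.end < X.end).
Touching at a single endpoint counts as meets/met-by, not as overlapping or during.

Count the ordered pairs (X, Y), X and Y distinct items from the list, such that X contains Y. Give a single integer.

Checking all 56 ordered pairs for relation 'contains'; matching pairs in alphabetical order:
(build, compaction): build contains compaction ✓
(ingest, demo): ingest contains demo ✓
(reindex, demo): reindex contains demo ✓
(reindex, sync_call): reindex contains sync_call ✓
(soundcheck, standup): soundcheck contains standup ✓
(sync_call, demo): sync_call contains demo ✓
Count: 6.

6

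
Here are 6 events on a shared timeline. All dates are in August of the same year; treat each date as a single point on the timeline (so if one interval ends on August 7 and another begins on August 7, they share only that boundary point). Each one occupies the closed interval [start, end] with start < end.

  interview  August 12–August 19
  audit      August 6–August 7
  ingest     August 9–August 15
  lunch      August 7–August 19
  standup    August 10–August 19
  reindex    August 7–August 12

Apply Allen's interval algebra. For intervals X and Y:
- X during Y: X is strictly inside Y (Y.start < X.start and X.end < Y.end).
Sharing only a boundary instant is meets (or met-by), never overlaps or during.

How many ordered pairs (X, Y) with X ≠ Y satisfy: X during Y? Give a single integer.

1

Checking all 30 ordered pairs for relation 'during'; matching pairs in alphabetical order:
(ingest, lunch): ingest during lunch ✓
Count: 1.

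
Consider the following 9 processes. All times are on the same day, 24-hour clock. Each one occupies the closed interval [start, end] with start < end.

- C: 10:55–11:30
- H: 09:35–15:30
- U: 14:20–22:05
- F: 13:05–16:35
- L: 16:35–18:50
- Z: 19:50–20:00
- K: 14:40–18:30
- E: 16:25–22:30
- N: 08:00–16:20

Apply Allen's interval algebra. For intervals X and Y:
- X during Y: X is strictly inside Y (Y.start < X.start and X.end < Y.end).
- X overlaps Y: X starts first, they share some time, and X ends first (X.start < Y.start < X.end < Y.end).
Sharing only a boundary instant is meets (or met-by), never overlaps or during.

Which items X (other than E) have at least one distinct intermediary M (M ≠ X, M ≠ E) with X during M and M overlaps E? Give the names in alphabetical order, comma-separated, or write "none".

K, L, Z

Target E = [16:25, 22:30].
Intermediaries M with M overlaps E: F, K, U.
Via F — items with X during F: none.
Via K — items with X during K: none.
Via U — items with X during U: K, L, Z.
Union: K, L, Z.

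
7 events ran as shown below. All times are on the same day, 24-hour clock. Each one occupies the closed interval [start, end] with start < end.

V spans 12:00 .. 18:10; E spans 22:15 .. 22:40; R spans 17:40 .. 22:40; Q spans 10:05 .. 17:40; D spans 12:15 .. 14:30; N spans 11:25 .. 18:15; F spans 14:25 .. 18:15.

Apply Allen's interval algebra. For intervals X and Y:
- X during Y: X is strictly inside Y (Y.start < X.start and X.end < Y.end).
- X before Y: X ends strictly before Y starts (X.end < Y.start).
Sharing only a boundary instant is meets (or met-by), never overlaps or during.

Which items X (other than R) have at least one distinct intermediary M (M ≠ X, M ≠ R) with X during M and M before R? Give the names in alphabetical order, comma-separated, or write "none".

Target R = [17:40, 22:40].
Intermediaries M with M before R: D.
Via D — items with X during D: none.
Union: none.

none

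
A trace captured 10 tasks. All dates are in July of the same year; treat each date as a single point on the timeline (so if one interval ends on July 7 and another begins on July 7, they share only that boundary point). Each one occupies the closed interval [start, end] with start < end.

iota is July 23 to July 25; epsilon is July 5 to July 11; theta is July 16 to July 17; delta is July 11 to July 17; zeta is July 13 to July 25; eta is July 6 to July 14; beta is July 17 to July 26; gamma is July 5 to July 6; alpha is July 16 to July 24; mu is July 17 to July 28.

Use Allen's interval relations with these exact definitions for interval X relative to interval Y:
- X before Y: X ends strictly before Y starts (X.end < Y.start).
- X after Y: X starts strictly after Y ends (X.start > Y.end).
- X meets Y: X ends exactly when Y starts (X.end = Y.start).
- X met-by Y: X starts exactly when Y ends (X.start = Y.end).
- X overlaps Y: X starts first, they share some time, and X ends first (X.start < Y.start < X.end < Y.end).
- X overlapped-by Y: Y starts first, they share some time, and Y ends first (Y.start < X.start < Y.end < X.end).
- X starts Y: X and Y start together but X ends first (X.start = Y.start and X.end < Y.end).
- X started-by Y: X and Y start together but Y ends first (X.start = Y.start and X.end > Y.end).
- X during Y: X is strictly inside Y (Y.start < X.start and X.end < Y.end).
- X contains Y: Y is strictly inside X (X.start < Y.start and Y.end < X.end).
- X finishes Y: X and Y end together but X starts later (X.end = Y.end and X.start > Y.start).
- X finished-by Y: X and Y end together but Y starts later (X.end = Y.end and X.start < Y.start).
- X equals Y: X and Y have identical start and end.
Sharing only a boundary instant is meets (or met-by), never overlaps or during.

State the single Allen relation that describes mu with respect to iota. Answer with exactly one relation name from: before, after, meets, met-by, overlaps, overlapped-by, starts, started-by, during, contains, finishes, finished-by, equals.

mu = [July 17, July 28]; iota = [July 23, July 25].
Compare endpoints: mu.start < iota.start, mu.start < iota.end, mu.end > iota.start, mu.end > iota.end.
That pattern is 'contains'.

contains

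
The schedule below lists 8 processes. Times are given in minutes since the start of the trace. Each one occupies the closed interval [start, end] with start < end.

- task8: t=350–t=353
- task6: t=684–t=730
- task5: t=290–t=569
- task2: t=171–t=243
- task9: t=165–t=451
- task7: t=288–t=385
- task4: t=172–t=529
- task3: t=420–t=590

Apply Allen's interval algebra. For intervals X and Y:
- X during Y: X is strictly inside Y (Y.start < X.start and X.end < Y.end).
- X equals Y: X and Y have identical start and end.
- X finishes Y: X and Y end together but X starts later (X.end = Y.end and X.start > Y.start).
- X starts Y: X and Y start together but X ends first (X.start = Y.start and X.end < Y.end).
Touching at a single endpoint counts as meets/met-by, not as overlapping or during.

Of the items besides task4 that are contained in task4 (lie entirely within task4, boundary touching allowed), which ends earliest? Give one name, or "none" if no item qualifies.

task8

Target task4 = [t=172, t=529].
task2 [t=171, t=243] → overlaps → excluded.
task3 [t=420, t=590] → overlapped-by → excluded.
task5 [t=290, t=569] → overlapped-by → excluded.
task6 [t=684, t=730] → after → excluded.
task7 [t=288, t=385] → during → candidate.
task8 [t=350, t=353] → during → candidate.
task9 [t=165, t=451] → overlaps → excluded.
Among candidates, earliest end is t=353 → task8.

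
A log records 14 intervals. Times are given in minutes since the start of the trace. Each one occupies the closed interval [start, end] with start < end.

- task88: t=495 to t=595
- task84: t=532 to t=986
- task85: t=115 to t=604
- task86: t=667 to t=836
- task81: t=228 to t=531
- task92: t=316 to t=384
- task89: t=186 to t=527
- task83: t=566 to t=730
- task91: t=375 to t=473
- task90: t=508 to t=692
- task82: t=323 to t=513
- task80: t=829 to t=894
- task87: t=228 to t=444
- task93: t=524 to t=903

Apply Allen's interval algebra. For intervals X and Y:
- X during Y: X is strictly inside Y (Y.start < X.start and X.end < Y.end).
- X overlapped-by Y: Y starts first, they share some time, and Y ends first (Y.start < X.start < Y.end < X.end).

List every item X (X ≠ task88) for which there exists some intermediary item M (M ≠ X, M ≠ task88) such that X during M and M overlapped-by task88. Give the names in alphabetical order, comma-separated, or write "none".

Target task88 = [t=495, t=595].
Intermediaries M with M overlapped-by task88: task83, task84, task90, task93.
Via task83 — items with X during task83: none.
Via task84 — items with X during task84: task80, task83, task86.
Via task90 — items with X during task90: none.
Via task93 — items with X during task93: task80, task83, task86.
Union: task80, task83, task86.

task80, task83, task86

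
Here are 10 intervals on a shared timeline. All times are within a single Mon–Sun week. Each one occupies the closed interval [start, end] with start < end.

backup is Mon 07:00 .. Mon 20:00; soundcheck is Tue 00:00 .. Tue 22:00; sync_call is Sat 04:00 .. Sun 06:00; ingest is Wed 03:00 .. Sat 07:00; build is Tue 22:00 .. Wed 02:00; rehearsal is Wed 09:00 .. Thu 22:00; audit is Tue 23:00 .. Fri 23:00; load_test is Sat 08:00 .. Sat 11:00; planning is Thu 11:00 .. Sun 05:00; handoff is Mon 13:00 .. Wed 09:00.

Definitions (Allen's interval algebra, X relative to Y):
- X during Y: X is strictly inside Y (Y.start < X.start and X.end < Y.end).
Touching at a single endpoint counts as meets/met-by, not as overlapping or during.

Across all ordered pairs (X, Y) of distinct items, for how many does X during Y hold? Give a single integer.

Checking all 90 ordered pairs for relation 'during'; matching pairs in alphabetical order:
(build, handoff): build during handoff ✓
(load_test, planning): load_test during planning ✓
(load_test, sync_call): load_test during sync_call ✓
(rehearsal, audit): rehearsal during audit ✓
(rehearsal, ingest): rehearsal during ingest ✓
(soundcheck, handoff): soundcheck during handoff ✓
Count: 6.

6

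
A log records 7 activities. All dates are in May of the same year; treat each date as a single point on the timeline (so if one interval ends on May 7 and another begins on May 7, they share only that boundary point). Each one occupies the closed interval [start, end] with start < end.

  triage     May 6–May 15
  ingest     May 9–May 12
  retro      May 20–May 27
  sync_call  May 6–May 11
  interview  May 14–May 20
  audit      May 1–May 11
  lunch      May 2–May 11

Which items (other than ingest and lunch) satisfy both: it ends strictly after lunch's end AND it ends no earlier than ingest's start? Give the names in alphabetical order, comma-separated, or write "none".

interview, retro, triage

Conditions: its end is strictly after lunch's end (X.end > May 11) AND its end is no earlier than ingest's start (X.end >= May 9).
audit: end May 11 > May 11? ✗; end May 11 >= May 9? ✓ → no.
interview: end May 20 > May 11? ✓; end May 20 >= May 9? ✓ → yes.
retro: end May 27 > May 11? ✓; end May 27 >= May 9? ✓ → yes.
sync_call: end May 11 > May 11? ✗; end May 11 >= May 9? ✓ → no.
triage: end May 15 > May 11? ✓; end May 15 >= May 9? ✓ → yes.
Result: interview, retro, triage.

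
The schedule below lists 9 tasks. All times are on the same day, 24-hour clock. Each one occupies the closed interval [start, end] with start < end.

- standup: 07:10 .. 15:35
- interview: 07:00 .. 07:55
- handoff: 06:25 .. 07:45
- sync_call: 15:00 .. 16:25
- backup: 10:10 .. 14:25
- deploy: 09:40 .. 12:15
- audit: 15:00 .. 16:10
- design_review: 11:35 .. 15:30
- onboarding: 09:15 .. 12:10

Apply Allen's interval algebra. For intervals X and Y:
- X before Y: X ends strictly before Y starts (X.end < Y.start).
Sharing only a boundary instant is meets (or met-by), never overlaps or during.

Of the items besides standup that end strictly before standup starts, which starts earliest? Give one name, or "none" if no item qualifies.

Target standup = [07:10, 15:35].
audit [15:00, 16:10] → overlapped-by → excluded.
backup [10:10, 14:25] → during → excluded.
deploy [09:40, 12:15] → during → excluded.
design_review [11:35, 15:30] → during → excluded.
handoff [06:25, 07:45] → overlaps → excluded.
interview [07:00, 07:55] → overlaps → excluded.
onboarding [09:15, 12:10] → during → excluded.
sync_call [15:00, 16:25] → overlapped-by → excluded.
No candidates → none.

none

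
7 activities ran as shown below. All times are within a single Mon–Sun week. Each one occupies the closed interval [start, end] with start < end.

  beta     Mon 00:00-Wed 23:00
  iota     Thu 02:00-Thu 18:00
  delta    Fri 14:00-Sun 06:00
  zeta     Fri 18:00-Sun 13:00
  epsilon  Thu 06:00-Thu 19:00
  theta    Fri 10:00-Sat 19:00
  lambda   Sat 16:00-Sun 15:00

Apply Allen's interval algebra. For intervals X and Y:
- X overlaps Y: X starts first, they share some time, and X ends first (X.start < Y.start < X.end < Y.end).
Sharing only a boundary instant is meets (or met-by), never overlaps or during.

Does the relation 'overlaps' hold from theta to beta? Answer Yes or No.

theta = [Fri 10:00, Sat 19:00], beta = [Mon 00:00, Wed 23:00].
Actual relation of theta to beta: after.
Asked whether 'overlaps' holds → No.

No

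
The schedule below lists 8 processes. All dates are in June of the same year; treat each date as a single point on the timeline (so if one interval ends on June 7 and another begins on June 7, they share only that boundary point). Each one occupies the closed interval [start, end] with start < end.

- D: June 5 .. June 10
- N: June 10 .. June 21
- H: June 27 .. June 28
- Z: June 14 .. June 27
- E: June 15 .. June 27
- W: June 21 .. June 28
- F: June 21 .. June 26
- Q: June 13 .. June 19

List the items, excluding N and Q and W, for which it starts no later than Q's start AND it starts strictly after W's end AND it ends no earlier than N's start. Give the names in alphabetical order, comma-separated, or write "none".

Conditions: its start is no later than Q's start (X.start <= June 13) AND its start is strictly after W's end (X.start > June 28) AND its end is no earlier than N's start (X.end >= June 10).
D: start June 5 <= June 13? ✓; start June 5 > June 28? ✗; end June 10 >= June 10? ✓ → no.
E: start June 15 <= June 13? ✗; start June 15 > June 28? ✗; end June 27 >= June 10? ✓ → no.
F: start June 21 <= June 13? ✗; start June 21 > June 28? ✗; end June 26 >= June 10? ✓ → no.
H: start June 27 <= June 13? ✗; start June 27 > June 28? ✗; end June 28 >= June 10? ✓ → no.
Z: start June 14 <= June 13? ✗; start June 14 > June 28? ✗; end June 27 >= June 10? ✓ → no.
Result: none.

none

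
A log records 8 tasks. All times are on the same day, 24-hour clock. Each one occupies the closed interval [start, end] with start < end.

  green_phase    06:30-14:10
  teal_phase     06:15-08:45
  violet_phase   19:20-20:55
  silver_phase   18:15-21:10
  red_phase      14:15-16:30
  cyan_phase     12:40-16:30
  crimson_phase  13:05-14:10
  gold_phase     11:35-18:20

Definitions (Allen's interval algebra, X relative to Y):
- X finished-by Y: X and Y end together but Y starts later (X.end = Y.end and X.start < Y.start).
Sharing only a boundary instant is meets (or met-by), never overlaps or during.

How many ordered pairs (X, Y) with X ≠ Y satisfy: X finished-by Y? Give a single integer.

Checking all 56 ordered pairs for relation 'finished-by'; matching pairs in alphabetical order:
(cyan_phase, red_phase): cyan_phase finished-by red_phase ✓
(green_phase, crimson_phase): green_phase finished-by crimson_phase ✓
Count: 2.

2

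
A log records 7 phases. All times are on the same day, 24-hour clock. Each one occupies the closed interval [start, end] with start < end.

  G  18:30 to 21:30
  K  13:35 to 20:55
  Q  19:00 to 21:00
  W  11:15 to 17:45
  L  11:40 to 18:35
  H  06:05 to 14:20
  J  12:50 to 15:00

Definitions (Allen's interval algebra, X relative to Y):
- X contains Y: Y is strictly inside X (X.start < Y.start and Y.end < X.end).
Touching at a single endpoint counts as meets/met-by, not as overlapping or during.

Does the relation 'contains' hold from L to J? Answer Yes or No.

L = [11:40, 18:35], J = [12:50, 15:00].
Actual relation of L to J: contains.
Asked whether 'contains' holds → Yes.

Yes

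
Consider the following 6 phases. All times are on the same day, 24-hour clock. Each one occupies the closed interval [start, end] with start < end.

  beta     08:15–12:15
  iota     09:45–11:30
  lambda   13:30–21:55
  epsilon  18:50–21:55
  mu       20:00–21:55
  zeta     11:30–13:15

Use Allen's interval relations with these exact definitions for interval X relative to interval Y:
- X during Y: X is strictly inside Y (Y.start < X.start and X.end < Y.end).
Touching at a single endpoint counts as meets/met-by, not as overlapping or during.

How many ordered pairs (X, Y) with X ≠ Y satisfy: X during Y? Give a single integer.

Checking all 30 ordered pairs for relation 'during'; matching pairs in alphabetical order:
(iota, beta): iota during beta ✓
Count: 1.

1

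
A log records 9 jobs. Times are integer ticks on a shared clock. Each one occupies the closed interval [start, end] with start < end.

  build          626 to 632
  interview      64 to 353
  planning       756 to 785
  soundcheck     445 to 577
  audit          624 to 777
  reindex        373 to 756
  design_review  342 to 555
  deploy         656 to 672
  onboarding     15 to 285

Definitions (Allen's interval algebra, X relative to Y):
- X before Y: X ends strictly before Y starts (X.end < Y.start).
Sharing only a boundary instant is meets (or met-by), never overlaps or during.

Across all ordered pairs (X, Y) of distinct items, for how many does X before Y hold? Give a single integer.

Checking all 72 ordered pairs for relation 'before'; matching pairs in alphabetical order:
(build, deploy): build before deploy ✓
(build, planning): build before planning ✓
(deploy, planning): deploy before planning ✓
(design_review, audit): design_review before audit ✓
(design_review, build): design_review before build ✓
(design_review, deploy): design_review before deploy ✓
(design_review, planning): design_review before planning ✓
(interview, audit): interview before audit ✓
(interview, build): interview before build ✓
(interview, deploy): interview before deploy ✓
(interview, planning): interview before planning ✓
(interview, reindex): interview before reindex ✓
(interview, soundcheck): interview before soundcheck ✓
(onboarding, audit): onboarding before audit ✓
(onboarding, build): onboarding before build ✓
(onboarding, deploy): onboarding before deploy ✓
(onboarding, design_review): onboarding before design_review ✓
(onboarding, planning): onboarding before planning ✓
(onboarding, reindex): onboarding before reindex ✓
(onboarding, soundcheck): onboarding before soundcheck ✓
(soundcheck, audit): soundcheck before audit ✓
(soundcheck, build): soundcheck before build ✓
(soundcheck, deploy): soundcheck before deploy ✓
(soundcheck, planning): soundcheck before planning ✓
Count: 24.

24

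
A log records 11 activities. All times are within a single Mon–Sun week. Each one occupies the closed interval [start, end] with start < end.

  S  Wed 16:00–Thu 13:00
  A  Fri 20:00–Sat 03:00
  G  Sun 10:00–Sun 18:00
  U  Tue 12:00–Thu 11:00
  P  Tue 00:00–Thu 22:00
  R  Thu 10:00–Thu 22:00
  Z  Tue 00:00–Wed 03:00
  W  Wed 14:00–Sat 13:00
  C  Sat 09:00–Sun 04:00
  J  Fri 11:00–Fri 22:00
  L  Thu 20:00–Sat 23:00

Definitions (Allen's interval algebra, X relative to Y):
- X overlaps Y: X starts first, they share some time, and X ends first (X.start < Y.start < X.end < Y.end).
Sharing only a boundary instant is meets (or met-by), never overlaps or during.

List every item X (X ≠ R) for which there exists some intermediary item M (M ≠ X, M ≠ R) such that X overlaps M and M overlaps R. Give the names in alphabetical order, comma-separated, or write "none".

Target R = [Thu 10:00, Thu 22:00].
Intermediaries M with M overlaps R: S, U.
Via S — items with X overlaps S: U.
Via U — items with X overlaps U: Z.
Union: U, Z.

U, Z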